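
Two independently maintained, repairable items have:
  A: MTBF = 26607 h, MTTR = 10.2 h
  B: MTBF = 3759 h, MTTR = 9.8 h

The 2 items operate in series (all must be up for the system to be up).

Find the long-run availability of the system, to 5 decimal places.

0.99702

A(A) = MTBF/(MTBF+MTTR) = 26607/(26607+10.2) = 0.999617
A(B) = MTBF/(MTBF+MTTR) = 3759/(3759+9.8) = 0.997400
Series availability: 0.999617 × 0.997400 = 0.99702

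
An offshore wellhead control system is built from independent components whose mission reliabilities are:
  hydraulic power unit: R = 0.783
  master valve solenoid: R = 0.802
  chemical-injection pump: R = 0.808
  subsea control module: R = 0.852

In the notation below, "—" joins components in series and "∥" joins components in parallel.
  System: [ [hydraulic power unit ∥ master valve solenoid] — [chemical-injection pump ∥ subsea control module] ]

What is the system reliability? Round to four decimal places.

Parallel (hydraulic power unit and master valve solenoid): 1 − (1 − 0.783000)(1 − 0.802000) = 0.957034
Parallel (chemical-injection pump and subsea control module): 1 − (1 − 0.808000)(1 − 0.852000) = 0.971584
Series ([0.957034] and [0.971584]): 0.957034 × 0.971584 = 0.9298

0.9298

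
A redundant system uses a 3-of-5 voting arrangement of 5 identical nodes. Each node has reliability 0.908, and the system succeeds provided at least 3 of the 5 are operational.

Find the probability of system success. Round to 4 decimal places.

0.9932

R = Σ_{i=3}^{5} C(5,i) p^i (1−p)^{5−i} with p = 0.908
C(5,3)·0.908^3·0.092^2 = 0.063363
C(5,4)·0.908^4·0.092^1 = 0.312681
C(5,5)·0.908^5·0.092^0 = 0.617205
Sum = 0.9932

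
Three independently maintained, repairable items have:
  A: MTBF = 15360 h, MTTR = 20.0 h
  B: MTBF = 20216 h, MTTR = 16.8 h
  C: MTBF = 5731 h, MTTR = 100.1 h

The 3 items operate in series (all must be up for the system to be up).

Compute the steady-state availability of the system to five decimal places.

0.98074

A(A) = MTBF/(MTBF+MTTR) = 15360/(15360+20.0) = 0.998700
A(B) = MTBF/(MTBF+MTTR) = 20216/(20216+16.8) = 0.999170
A(C) = MTBF/(MTBF+MTTR) = 5731/(5731+100.1) = 0.982833
Series availability: 0.998700 × 0.999170 × 0.982833 = 0.98074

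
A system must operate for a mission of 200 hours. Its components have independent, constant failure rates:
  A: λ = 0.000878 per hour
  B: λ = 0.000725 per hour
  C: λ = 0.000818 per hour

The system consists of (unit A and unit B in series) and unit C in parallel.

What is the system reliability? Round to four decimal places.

R(A) = exp(−0.000878 × 200) = 0.838953
R(B) = exp(−0.000725 × 200) = 0.865022
R(C) = exp(−0.000818 × 200) = 0.849082
Series (A and B): 0.838953 × 0.865022 = 0.725713
Parallel ([0.725713] and C): 1 − (1 − 0.725713)(1 − 0.849082) = 0.9586

0.9586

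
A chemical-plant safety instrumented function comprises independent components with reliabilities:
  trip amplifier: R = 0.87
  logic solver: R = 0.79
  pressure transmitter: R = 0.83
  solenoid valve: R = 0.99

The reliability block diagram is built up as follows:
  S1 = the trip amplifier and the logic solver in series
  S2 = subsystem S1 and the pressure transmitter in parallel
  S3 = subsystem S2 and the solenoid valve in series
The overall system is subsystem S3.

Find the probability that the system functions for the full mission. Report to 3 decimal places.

Series (trip amplifier and logic solver): 0.87000 × 0.79000 = 0.68730
Parallel ([0.68730] and pressure transmitter): 1 − (1 − 0.68730)(1 − 0.83000) = 0.94684
Series ([0.94684] and solenoid valve): 0.94684 × 0.99000 = 0.937

0.937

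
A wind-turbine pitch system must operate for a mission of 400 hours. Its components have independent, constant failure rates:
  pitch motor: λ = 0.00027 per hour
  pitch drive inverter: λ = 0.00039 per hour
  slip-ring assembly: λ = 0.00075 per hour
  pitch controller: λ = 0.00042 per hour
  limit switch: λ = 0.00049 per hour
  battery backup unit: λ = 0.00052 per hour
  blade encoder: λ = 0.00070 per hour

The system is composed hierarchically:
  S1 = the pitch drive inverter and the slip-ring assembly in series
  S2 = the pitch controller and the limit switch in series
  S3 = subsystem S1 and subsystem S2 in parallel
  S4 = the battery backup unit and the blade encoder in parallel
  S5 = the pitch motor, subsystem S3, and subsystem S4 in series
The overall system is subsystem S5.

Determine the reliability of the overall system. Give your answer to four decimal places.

R(pitch motor) = exp(−0.00027 × 400) = 0.897628
R(pitch drive inverter) = exp(−0.00039 × 400) = 0.855559
R(slip-ring assembly) = exp(−0.00075 × 400) = 0.740818
R(pitch controller) = exp(−0.00042 × 400) = 0.845354
R(limit switch) = exp(−0.00049 × 400) = 0.822012
R(battery backup unit) = exp(−0.00052 × 400) = 0.812207
R(blade encoder) = exp(−0.00070 × 400) = 0.755784
Series (pitch drive inverter and slip-ring assembly): 0.855559 × 0.740818 = 0.633814
Series (pitch controller and limit switch): 0.845354 × 0.822012 = 0.694891
Parallel ([0.633814] and [0.694891]): 1 − (1 − 0.633814)(1 − 0.694891) = 0.888273
Parallel (battery backup unit and blade encoder): 1 − (1 − 0.812207)(1 − 0.755784) = 0.954138
Series (pitch motor, [0.888273], and [0.954138]): 0.897628 × 0.888273 × 0.954138 = 0.7608

0.7608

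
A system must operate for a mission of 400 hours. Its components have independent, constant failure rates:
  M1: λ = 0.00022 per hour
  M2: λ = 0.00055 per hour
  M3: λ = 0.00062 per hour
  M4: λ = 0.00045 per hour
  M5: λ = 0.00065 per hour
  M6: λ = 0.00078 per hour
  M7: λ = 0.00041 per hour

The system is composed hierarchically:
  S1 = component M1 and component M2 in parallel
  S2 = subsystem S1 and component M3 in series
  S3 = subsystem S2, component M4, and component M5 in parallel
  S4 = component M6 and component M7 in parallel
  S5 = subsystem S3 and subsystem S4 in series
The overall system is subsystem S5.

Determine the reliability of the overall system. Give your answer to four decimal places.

R(M1) = exp(−0.00022 × 400) = 0.915761
R(M2) = exp(−0.00055 × 400) = 0.802519
R(M3) = exp(−0.00062 × 400) = 0.780360
R(M4) = exp(−0.00045 × 400) = 0.835270
R(M5) = exp(−0.00065 × 400) = 0.771052
R(M6) = exp(−0.00078 × 400) = 0.731982
R(M7) = exp(−0.00041 × 400) = 0.848742
Parallel (M1 and M2): 1 − (1 − 0.915761)(1 − 0.802519) = 0.983364
Series ([0.983364] and M3): 0.983364 × 0.780360 = 0.767378
Parallel ([0.767378], M4, and M5): 1 − (1 − 0.767378)(1 − 0.835270)(1 − 0.771052) = 0.991227
Parallel (M6 and M7): 1 − (1 − 0.731982)(1 − 0.848742) = 0.959460
Series ([0.991227] and [0.959460]): 0.991227 × 0.959460 = 0.9510

0.9510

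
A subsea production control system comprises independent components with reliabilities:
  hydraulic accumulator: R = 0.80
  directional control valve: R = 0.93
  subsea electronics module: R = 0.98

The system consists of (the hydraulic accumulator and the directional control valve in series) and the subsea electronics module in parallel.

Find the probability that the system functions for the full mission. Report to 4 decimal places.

0.9949

Series (hydraulic accumulator and directional control valve): 0.800000 × 0.930000 = 0.744000
Parallel ([0.744000] and subsea electronics module): 1 − (1 − 0.744000)(1 − 0.980000) = 0.9949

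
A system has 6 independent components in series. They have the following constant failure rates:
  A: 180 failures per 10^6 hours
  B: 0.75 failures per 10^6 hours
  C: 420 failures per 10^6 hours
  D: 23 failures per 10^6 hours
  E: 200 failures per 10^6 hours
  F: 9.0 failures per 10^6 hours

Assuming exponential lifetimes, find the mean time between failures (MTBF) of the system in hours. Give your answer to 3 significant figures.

Series of exponential components: λ_sys = Σ λ_i
λ_sys = 0.00018 + 0.00000075 + 0.00042 + 0.000023 + 0.00020 + 0.0000090 = 8.3275e-04 /h
MTBF = 1 / λ_sys = 1200 h

1200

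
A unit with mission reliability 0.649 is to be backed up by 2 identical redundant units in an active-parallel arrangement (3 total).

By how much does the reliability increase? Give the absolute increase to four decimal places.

0.3078

R_before = 0.649
R_after = 1 − (1 − 0.649)^3 = 0.9568
ΔR = 0.9568 − 0.649 = 0.3078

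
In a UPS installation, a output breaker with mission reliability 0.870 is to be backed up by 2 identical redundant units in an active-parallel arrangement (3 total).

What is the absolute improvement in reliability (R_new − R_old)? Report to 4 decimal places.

0.1278

R_before = 0.870
R_after = 1 − (1 − 0.870)^3 = 0.9978
ΔR = 0.9978 − 0.870 = 0.1278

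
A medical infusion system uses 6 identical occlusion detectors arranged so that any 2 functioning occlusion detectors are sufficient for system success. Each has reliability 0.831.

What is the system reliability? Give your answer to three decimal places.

R = Σ_{i=2}^{6} C(6,i) p^i (1−p)^{6−i} with p = 0.831
C(6,2)·0.831^2·0.169^4 = 0.00845
C(6,3)·0.831^3·0.169^3 = 0.05540
C(6,4)·0.831^4·0.169^2 = 0.20430
C(6,5)·0.831^5·0.169^1 = 0.40183
C(6,6)·0.831^6·0.169^0 = 0.32931
Sum = 0.999

0.999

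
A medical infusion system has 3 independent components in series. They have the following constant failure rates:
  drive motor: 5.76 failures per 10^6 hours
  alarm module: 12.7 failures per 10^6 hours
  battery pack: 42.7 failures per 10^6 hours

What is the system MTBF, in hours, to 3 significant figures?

16400

Series of exponential components: λ_sys = Σ λ_i
λ_sys = 0.00000576 + 0.0000127 + 0.0000427 = 6.1160e-05 /h
MTBF = 1 / λ_sys = 16400 h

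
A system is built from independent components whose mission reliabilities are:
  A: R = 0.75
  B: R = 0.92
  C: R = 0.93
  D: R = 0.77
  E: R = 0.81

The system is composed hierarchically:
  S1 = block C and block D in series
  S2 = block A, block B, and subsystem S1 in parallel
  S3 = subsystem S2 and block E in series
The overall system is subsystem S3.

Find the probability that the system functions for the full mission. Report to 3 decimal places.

0.805

Series (C and D): 0.93000 × 0.77000 = 0.71610
Parallel (A, B, and [0.71610]): 1 − (1 − 0.75000)(1 − 0.92000)(1 − 0.71610) = 0.99432
Series ([0.99432] and E): 0.99432 × 0.81000 = 0.805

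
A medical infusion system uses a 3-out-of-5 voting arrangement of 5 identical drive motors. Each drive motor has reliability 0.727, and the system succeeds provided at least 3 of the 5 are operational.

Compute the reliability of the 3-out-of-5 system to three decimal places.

R = Σ_{i=3}^{5} C(5,i) p^i (1−p)^{5−i} with p = 0.727
C(5,3)·0.727^3·0.273^2 = 0.28637
C(5,4)·0.727^4·0.273^1 = 0.38130
C(5,5)·0.727^5·0.273^0 = 0.20308
Sum = 0.871

0.871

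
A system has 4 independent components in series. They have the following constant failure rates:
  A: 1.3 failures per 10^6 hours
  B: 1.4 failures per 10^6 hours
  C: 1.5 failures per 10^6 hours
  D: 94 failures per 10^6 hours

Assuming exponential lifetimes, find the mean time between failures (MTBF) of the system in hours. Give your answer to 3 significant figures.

10200

Series of exponential components: λ_sys = Σ λ_i
λ_sys = 0.0000013 + 0.0000014 + 0.0000015 + 0.000094 = 9.8200e-05 /h
MTBF = 1 / λ_sys = 10200 h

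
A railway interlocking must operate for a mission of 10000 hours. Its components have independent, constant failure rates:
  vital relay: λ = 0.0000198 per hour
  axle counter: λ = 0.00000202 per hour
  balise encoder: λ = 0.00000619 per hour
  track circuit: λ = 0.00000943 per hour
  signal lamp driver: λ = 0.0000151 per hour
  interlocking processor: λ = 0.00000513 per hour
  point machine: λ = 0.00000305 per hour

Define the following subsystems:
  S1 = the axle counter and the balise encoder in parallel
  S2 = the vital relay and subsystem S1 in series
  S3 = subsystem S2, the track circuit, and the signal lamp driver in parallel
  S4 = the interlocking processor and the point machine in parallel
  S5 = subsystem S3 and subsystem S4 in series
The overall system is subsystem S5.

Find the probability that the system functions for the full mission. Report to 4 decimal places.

0.9962

R(vital relay) = exp(−0.0000198 × 10000) = 0.820370
R(axle counter) = exp(−0.00000202 × 10000) = 0.980003
R(balise encoder) = exp(−0.00000619 × 10000) = 0.939977
R(track circuit) = exp(−0.00000943 × 10000) = 0.910010
R(signal lamp driver) = exp(−0.0000151 × 10000) = 0.859848
R(interlocking processor) = exp(−0.00000513 × 10000) = 0.949994
R(point machine) = exp(−0.00000305 × 10000) = 0.969960
Parallel (axle counter and balise encoder): 1 − (1 − 0.980003)(1 − 0.939977) = 0.998800
Series (vital relay and [0.998800]): 0.820370 × 0.998800 = 0.819386
Parallel ([0.819386], track circuit, and signal lamp driver): 1 − (1 − 0.819386)(1 − 0.910010)(1 − 0.859848) = 0.997722
Parallel (interlocking processor and point machine): 1 − (1 − 0.949994)(1 − 0.969960) = 0.998498
Series ([0.997722] and [0.998498]): 0.997722 × 0.998498 = 0.9962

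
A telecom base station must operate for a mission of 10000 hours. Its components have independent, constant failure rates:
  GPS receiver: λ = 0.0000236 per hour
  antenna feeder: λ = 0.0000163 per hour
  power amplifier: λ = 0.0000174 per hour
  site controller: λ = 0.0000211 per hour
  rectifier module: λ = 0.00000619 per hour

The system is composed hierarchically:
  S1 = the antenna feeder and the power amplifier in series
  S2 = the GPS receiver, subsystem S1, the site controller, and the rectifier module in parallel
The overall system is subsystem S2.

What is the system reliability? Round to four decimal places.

0.9993

R(GPS receiver) = exp(−0.0000236 × 10000) = 0.789781
R(antenna feeder) = exp(−0.0000163 × 10000) = 0.849591
R(power amplifier) = exp(−0.0000174 × 10000) = 0.840297
R(site controller) = exp(−0.0000211 × 10000) = 0.809774
R(rectifier module) = exp(−0.00000619 × 10000) = 0.939977
Series (antenna feeder and power amplifier): 0.849591 × 0.840297 = 0.713909
Parallel (GPS receiver, [0.713909], site controller, and rectifier module): 1 − (1 − 0.789781)(1 − 0.713909)(1 − 0.809774)(1 − 0.939977) = 0.9993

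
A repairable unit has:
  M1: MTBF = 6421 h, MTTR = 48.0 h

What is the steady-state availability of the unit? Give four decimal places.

0.9926

A(M1) = MTBF/(MTBF+MTTR) = 6421/(6421+48.0) = 0.9926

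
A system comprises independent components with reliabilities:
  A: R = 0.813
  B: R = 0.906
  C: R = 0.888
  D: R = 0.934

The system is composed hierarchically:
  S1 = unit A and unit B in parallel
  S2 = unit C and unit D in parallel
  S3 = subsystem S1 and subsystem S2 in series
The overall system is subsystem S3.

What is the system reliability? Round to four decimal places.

0.9752

Parallel (A and B): 1 − (1 − 0.813000)(1 − 0.906000) = 0.982422
Parallel (C and D): 1 − (1 − 0.888000)(1 − 0.934000) = 0.992608
Series ([0.982422] and [0.992608]): 0.982422 × 0.992608 = 0.9752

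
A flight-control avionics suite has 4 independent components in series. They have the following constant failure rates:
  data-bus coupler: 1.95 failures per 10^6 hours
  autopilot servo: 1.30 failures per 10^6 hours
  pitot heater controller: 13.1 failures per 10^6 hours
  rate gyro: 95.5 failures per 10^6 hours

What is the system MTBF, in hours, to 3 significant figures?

8940

Series of exponential components: λ_sys = Σ λ_i
λ_sys = 0.00000195 + 0.00000130 + 0.0000131 + 0.0000955 = 1.1185e-04 /h
MTBF = 1 / λ_sys = 8940 h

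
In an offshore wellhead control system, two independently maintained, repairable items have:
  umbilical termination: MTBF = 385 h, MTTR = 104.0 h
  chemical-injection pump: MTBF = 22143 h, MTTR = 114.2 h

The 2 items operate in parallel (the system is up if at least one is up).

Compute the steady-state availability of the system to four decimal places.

A(umbilical termination) = MTBF/(MTBF+MTTR) = 385/(385+104.0) = 0.787321
A(chemical-injection pump) = MTBF/(MTBF+MTTR) = 22143/(22143+114.2) = 0.994869
Parallel availability: 1 − (1 − 0.787321)(1 − 0.994869) = 0.9989

0.9989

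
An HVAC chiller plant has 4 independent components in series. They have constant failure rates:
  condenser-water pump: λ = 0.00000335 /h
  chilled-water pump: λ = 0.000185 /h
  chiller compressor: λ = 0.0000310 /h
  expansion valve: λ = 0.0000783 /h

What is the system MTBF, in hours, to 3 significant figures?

3360

Series of exponential components: λ_sys = Σ λ_i
λ_sys = 0.00000335 + 0.000185 + 0.0000310 + 0.0000783 = 2.9765e-04 /h
MTBF = 1 / λ_sys = 3360 h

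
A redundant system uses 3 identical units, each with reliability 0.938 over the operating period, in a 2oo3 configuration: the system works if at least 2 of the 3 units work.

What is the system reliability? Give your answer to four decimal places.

0.9889

R = Σ_{i=2}^{3} C(3,i) p^i (1−p)^{3−i} with p = 0.938
C(3,2)·0.938^2·0.062^1 = 0.163651
C(3,3)·0.938^3·0.062^0 = 0.825294
Sum = 0.9889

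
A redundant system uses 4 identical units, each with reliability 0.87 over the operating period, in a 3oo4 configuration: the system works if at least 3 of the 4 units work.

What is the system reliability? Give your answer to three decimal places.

R = Σ_{i=3}^{4} C(4,i) p^i (1−p)^{4−i} with p = 0.87
C(4,3)·0.87^3·0.13^1 = 0.34242
C(4,4)·0.87^4·0.13^0 = 0.57290
Sum = 0.915

0.915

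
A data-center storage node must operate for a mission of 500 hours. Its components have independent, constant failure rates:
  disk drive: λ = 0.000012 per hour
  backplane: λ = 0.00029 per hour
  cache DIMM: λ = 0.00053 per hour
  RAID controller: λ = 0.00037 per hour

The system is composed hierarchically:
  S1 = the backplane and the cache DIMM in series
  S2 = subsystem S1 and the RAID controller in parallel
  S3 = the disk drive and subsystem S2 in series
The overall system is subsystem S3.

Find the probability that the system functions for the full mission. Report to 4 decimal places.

R(disk drive) = exp(−0.000012 × 500) = 0.994018
R(backplane) = exp(−0.00029 × 500) = 0.865022
R(cache DIMM) = exp(−0.00053 × 500) = 0.767206
R(RAID controller) = exp(−0.00037 × 500) = 0.831104
Series (backplane and cache DIMM): 0.865022 × 0.767206 = 0.663650
Parallel ([0.663650] and RAID controller): 1 − (1 − 0.663650)(1 − 0.831104) = 0.943192
Series (disk drive and [0.943192]): 0.994018 × 0.943192 = 0.9375

0.9375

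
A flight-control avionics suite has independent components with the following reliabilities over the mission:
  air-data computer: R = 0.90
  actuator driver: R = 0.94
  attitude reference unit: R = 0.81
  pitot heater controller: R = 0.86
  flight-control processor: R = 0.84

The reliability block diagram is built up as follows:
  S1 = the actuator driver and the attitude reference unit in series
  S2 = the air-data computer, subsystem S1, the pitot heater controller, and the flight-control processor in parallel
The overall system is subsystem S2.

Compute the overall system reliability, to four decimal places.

0.9995

Series (actuator driver and attitude reference unit): 0.940000 × 0.810000 = 0.761400
Parallel (air-data computer, [0.761400], pitot heater controller, and flight-control processor): 1 − (1 − 0.900000)(1 − 0.761400)(1 − 0.860000)(1 − 0.840000) = 0.9995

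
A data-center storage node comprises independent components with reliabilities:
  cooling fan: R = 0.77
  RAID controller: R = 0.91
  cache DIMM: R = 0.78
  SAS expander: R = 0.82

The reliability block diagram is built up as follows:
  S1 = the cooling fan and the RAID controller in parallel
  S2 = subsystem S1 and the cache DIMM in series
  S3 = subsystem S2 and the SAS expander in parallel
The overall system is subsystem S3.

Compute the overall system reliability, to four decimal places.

0.9575

Parallel (cooling fan and RAID controller): 1 − (1 − 0.770000)(1 − 0.910000) = 0.979300
Series ([0.979300] and cache DIMM): 0.979300 × 0.780000 = 0.763854
Parallel ([0.763854] and SAS expander): 1 − (1 − 0.763854)(1 − 0.820000) = 0.9575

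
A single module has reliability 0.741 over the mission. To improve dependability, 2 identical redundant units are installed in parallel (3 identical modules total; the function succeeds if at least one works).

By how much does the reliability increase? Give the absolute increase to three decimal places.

0.242

R_before = 0.741
R_after = 1 − (1 − 0.741)^3 = 0.983
ΔR = 0.983 − 0.741 = 0.242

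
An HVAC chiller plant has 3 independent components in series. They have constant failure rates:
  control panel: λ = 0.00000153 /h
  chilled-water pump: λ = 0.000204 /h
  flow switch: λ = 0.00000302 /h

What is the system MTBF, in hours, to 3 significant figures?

4800

Series of exponential components: λ_sys = Σ λ_i
λ_sys = 0.00000153 + 0.000204 + 0.00000302 = 2.0855e-04 /h
MTBF = 1 / λ_sys = 4800 h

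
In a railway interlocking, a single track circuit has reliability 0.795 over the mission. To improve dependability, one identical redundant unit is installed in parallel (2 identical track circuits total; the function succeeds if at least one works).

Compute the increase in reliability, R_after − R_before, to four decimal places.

R_before = 0.795
R_after = 1 − (1 − 0.795)^2 = 0.9580
ΔR = 0.9580 − 0.795 = 0.1630

0.1630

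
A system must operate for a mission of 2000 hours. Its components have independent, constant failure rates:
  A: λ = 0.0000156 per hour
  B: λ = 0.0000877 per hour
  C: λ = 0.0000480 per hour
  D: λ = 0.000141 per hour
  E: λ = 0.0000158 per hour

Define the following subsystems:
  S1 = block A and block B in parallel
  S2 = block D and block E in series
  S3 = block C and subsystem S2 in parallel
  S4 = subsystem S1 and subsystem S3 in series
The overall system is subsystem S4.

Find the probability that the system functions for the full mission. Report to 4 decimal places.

R(A) = exp(−0.0000156 × 2000) = 0.969282
R(B) = exp(−0.0000877 × 2000) = 0.839121
R(C) = exp(−0.0000480 × 2000) = 0.908464
R(D) = exp(−0.000141 × 2000) = 0.754274
R(E) = exp(−0.0000158 × 2000) = 0.968894
Parallel (A and B): 1 − (1 − 0.969282)(1 − 0.839121) = 0.995058
Series (D and E): 0.754274 × 0.968894 = 0.730812
Parallel (C and [0.730812]): 1 − (1 − 0.908464)(1 − 0.730812) = 0.975360
Series ([0.995058] and [0.975360]): 0.995058 × 0.975360 = 0.9705

0.9705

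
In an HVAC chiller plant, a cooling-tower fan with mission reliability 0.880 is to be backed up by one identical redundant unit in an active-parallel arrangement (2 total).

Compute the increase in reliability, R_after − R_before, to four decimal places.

0.1056

R_before = 0.880
R_after = 1 − (1 − 0.880)^2 = 0.9856
ΔR = 0.9856 − 0.880 = 0.1056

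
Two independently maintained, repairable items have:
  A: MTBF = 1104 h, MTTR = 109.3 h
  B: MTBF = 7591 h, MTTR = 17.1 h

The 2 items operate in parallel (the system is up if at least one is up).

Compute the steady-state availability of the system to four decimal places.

A(A) = MTBF/(MTBF+MTTR) = 1104/(1104+109.3) = 0.909915
A(B) = MTBF/(MTBF+MTTR) = 7591/(7591+17.1) = 0.997752
Parallel availability: 1 − (1 − 0.909915)(1 − 0.997752) = 0.9998

0.9998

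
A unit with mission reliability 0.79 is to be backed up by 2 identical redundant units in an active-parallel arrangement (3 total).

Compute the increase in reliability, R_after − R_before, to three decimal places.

0.201

R_before = 0.79
R_after = 1 − (1 − 0.79)^3 = 0.991
ΔR = 0.991 − 0.79 = 0.201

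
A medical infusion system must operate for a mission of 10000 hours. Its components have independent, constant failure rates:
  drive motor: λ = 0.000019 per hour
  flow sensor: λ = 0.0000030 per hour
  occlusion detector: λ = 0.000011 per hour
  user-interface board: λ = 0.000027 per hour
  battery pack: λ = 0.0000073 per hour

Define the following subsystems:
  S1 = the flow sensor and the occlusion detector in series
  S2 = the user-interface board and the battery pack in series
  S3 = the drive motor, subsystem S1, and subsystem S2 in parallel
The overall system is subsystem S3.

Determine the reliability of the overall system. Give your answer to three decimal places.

0.993

R(drive motor) = exp(−0.000019 × 10000) = 0.82696
R(flow sensor) = exp(−0.0000030 × 10000) = 0.97045
R(occlusion detector) = exp(−0.000011 × 10000) = 0.89583
R(user-interface board) = exp(−0.000027 × 10000) = 0.76338
R(battery pack) = exp(−0.0000073 × 10000) = 0.92960
Series (flow sensor and occlusion detector): 0.97045 × 0.89583 = 0.86936
Series (user-interface board and battery pack): 0.76338 × 0.92960 = 0.70964
Parallel (drive motor, [0.86936], and [0.70964]): 1 − (1 − 0.82696)(1 − 0.86936)(1 − 0.70964) = 0.993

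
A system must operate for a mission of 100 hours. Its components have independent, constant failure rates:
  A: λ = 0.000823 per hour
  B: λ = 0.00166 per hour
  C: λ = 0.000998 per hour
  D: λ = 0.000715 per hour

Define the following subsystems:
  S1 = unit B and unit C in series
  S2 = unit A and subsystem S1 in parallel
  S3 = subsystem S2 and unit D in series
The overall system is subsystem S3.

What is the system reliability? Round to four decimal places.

R(A) = exp(−0.000823 × 100) = 0.920996
R(B) = exp(−0.00166 × 100) = 0.847046
R(C) = exp(−0.000998 × 100) = 0.905018
R(D) = exp(−0.000715 × 100) = 0.930996
Series (B and C): 0.847046 × 0.905018 = 0.766592
Parallel (A and [0.766592]): 1 − (1 − 0.920996)(1 − 0.766592) = 0.981560
Series ([0.981560] and D): 0.981560 × 0.930996 = 0.9138

0.9138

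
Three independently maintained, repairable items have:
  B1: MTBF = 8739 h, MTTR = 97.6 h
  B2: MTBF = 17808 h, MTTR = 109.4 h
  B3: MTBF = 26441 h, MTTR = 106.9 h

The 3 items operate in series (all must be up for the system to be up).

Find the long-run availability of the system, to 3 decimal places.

A(B1) = MTBF/(MTBF+MTTR) = 8739/(8739+97.6) = 0.988955
A(B2) = MTBF/(MTBF+MTTR) = 17808/(17808+109.4) = 0.993894
A(B3) = MTBF/(MTBF+MTTR) = 26441/(26441+106.9) = 0.995973
Series availability: 0.988955 × 0.993894 × 0.995973 = 0.979

0.979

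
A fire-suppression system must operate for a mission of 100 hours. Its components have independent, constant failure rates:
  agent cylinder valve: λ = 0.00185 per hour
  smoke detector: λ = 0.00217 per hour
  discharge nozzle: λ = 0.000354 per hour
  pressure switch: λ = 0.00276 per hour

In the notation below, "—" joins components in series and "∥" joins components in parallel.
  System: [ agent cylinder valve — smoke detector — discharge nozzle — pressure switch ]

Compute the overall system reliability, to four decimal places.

R(agent cylinder valve) = exp(−0.00185 × 100) = 0.831104
R(smoke detector) = exp(−0.00217 × 100) = 0.804930
R(discharge nozzle) = exp(−0.000354 × 100) = 0.965219
R(pressure switch) = exp(−0.00276 × 100) = 0.758813
Series (agent cylinder valve, smoke detector, discharge nozzle, and pressure switch): 0.831104 × 0.804930 × 0.965219 × 0.758813 = 0.4900

0.4900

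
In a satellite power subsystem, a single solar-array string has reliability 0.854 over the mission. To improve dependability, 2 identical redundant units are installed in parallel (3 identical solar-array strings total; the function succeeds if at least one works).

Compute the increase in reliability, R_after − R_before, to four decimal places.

R_before = 0.854
R_after = 1 − (1 − 0.854)^3 = 0.9969
ΔR = 0.9969 − 0.854 = 0.1429

0.1429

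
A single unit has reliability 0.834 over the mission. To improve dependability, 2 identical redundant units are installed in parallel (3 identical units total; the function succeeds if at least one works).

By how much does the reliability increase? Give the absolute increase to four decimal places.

R_before = 0.834
R_after = 1 − (1 − 0.834)^3 = 0.9954
ΔR = 0.9954 − 0.834 = 0.1614

0.1614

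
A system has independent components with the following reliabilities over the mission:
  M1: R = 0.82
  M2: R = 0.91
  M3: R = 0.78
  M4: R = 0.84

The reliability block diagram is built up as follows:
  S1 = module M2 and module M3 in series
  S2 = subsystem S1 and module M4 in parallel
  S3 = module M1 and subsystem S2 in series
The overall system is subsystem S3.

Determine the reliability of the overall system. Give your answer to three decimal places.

0.782

Series (M2 and M3): 0.91000 × 0.78000 = 0.70980
Parallel ([0.70980] and M4): 1 − (1 − 0.70980)(1 − 0.84000) = 0.95357
Series (M1 and [0.95357]): 0.82000 × 0.95357 = 0.782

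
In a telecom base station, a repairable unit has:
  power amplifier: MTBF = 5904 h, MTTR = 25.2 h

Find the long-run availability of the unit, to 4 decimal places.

0.9957

A(power amplifier) = MTBF/(MTBF+MTTR) = 5904/(5904+25.2) = 0.9957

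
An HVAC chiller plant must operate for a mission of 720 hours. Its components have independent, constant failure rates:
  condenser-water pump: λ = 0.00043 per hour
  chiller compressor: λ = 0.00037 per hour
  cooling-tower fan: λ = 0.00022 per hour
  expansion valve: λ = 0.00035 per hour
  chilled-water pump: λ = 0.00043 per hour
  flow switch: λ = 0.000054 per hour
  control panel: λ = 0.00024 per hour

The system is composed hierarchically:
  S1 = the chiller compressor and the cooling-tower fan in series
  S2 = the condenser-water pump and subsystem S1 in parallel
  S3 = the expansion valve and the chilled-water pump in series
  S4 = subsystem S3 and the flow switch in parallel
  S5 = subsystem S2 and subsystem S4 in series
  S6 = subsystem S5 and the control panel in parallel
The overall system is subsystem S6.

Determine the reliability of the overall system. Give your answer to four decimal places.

R(condenser-water pump) = exp(−0.00043 × 720) = 0.733740
R(chiller compressor) = exp(−0.00037 × 720) = 0.766133
R(cooling-tower fan) = exp(−0.00022 × 720) = 0.853508
R(expansion valve) = exp(−0.00035 × 720) = 0.777245
R(chilled-water pump) = exp(−0.00043 × 720) = 0.733740
R(flow switch) = exp(−0.000054 × 720) = 0.961866
R(control panel) = exp(−0.00024 × 720) = 0.841306
Series (chiller compressor and cooling-tower fan): 0.766133 × 0.853508 = 0.653901
Parallel (condenser-water pump and [0.653901]): 1 − (1 − 0.733740)(1 − 0.653901) = 0.907848
Series (expansion valve and chilled-water pump): 0.777245 × 0.733740 = 0.570296
Parallel ([0.570296] and flow switch): 1 − (1 − 0.570296)(1 − 0.961866) = 0.983614
Series ([0.907848] and [0.983614]): 0.907848 × 0.983614 = 0.892972
Parallel ([0.892972] and control panel): 1 − (1 − 0.892972)(1 − 0.841306) = 0.9830

0.9830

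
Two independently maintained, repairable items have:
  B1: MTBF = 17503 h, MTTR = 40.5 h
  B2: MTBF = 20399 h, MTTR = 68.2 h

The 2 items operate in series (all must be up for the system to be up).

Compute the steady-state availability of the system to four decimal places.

A(B1) = MTBF/(MTBF+MTTR) = 17503/(17503+40.5) = 0.997691
A(B2) = MTBF/(MTBF+MTTR) = 20399/(20399+68.2) = 0.996668
Series availability: 0.997691 × 0.996668 = 0.9944

0.9944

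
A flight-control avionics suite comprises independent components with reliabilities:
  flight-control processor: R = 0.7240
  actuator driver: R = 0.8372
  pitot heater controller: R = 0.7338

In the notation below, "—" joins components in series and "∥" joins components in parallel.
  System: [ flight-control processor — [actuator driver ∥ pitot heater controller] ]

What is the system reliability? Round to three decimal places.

0.693

Parallel (actuator driver and pitot heater controller): 1 − (1 − 0.83720)(1 − 0.73380) = 0.95666
Series (flight-control processor and [0.95666]): 0.72400 × 0.95666 = 0.693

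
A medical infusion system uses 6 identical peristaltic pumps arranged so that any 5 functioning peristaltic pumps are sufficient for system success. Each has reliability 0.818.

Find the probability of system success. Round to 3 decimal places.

R = Σ_{i=5}^{6} C(6,i) p^i (1−p)^{6−i} with p = 0.818
C(6,5)·0.818^5·0.182^1 = 0.39993
C(6,6)·0.818^6·0.182^0 = 0.29958
Sum = 0.700

0.700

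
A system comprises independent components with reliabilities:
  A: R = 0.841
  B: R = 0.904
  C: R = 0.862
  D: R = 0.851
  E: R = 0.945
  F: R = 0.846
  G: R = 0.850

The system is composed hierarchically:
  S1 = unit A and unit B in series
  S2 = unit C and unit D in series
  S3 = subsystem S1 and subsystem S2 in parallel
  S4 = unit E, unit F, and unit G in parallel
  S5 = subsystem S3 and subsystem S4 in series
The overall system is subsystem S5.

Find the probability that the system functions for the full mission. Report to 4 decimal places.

Series (A and B): 0.841000 × 0.904000 = 0.760264
Series (C and D): 0.862000 × 0.851000 = 0.733562
Parallel ([0.760264] and [0.733562]): 1 − (1 − 0.760264)(1 − 0.733562) = 0.936125
Parallel (E, F, and G): 1 − (1 − 0.945000)(1 − 0.846000)(1 − 0.850000) = 0.998730
Series ([0.936125] and [0.998730]): 0.936125 × 0.998730 = 0.9349

0.9349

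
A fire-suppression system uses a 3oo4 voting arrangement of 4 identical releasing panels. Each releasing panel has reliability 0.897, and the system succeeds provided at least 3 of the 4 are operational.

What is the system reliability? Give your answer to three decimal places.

R = Σ_{i=3}^{4} C(4,i) p^i (1−p)^{4−i} with p = 0.897
C(4,3)·0.897^3·0.103^1 = 0.29735
C(4,4)·0.897^4·0.103^0 = 0.64740
Sum = 0.945

0.945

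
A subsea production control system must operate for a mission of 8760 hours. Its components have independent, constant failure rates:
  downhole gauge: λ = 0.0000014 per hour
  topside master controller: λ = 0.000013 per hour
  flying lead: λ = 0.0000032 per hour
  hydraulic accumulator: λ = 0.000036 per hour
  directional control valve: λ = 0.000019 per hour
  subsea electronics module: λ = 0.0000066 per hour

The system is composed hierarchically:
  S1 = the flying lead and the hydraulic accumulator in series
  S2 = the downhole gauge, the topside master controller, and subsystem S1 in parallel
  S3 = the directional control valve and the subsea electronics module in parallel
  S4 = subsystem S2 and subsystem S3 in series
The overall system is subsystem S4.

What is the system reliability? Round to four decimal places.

0.9910

R(downhole gauge) = exp(−0.0000014 × 8760) = 0.987811
R(topside master controller) = exp(−0.000013 × 8760) = 0.892365
R(flying lead) = exp(−0.0000032 × 8760) = 0.972357
R(hydraulic accumulator) = exp(−0.000036 × 8760) = 0.729526
R(directional control valve) = exp(−0.000019 × 8760) = 0.846674
R(subsea electronics module) = exp(−0.0000066 × 8760) = 0.943824
Series (flying lead and hydraulic accumulator): 0.972357 × 0.729526 = 0.709360
Parallel (downhole gauge, topside master controller, and [0.709360]): 1 − (1 − 0.987811)(1 − 0.892365)(1 − 0.709360) = 0.999619
Parallel (directional control valve and subsea electronics module): 1 − (1 − 0.846674)(1 − 0.943824) = 0.991387
Series ([0.999619] and [0.991387]): 0.999619 × 0.991387 = 0.9910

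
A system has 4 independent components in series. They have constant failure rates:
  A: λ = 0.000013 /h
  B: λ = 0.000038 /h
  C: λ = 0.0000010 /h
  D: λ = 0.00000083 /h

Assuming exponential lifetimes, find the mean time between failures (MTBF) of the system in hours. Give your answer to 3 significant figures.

Series of exponential components: λ_sys = Σ λ_i
λ_sys = 0.000013 + 0.000038 + 0.0000010 + 0.00000083 = 5.2830e-05 /h
MTBF = 1 / λ_sys = 18900 h

18900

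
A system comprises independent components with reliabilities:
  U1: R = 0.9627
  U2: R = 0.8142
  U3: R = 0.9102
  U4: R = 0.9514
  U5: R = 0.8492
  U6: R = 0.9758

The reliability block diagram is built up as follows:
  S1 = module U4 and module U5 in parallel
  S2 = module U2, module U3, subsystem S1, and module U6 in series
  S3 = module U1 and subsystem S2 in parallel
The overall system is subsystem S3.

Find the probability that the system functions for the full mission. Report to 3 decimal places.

0.989

Parallel (U4 and U5): 1 − (1 − 0.95140)(1 − 0.84920) = 0.99267
Series (U2, U3, [0.99267], and U6): 0.81420 × 0.91020 × 0.99267 × 0.97580 = 0.71785
Parallel (U1 and [0.71785]): 1 − (1 − 0.96270)(1 − 0.71785) = 0.989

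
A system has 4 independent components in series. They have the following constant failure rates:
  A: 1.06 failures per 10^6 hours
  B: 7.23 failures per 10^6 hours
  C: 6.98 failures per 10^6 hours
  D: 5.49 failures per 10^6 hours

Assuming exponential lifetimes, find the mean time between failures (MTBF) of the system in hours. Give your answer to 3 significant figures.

Series of exponential components: λ_sys = Σ λ_i
λ_sys = 0.00000106 + 0.00000723 + 0.00000698 + 0.00000549 = 2.0760e-05 /h
MTBF = 1 / λ_sys = 48200 h

48200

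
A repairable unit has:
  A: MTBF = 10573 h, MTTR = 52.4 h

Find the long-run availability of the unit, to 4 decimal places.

A(A) = MTBF/(MTBF+MTTR) = 10573/(10573+52.4) = 0.9951

0.9951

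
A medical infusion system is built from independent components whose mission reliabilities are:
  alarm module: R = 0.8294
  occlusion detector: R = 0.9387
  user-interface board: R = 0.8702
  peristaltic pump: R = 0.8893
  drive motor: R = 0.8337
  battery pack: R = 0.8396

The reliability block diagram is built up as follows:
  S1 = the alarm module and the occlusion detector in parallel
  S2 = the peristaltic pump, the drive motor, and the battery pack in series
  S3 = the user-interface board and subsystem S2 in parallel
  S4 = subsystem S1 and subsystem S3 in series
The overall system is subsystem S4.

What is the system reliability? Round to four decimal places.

Parallel (alarm module and occlusion detector): 1 − (1 − 0.829400)(1 − 0.938700) = 0.989542
Series (peristaltic pump, drive motor, and battery pack): 0.889300 × 0.833700 × 0.839600 = 0.622487
Parallel (user-interface board and [0.622487]): 1 − (1 − 0.870200)(1 − 0.622487) = 0.950999
Series ([0.989542] and [0.950999]): 0.989542 × 0.950999 = 0.9411

0.9411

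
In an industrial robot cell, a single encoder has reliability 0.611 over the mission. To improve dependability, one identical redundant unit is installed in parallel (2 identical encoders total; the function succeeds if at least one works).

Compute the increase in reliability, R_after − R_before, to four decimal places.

R_before = 0.611
R_after = 1 − (1 − 0.611)^2 = 0.8487
ΔR = 0.8487 − 0.611 = 0.2377

0.2377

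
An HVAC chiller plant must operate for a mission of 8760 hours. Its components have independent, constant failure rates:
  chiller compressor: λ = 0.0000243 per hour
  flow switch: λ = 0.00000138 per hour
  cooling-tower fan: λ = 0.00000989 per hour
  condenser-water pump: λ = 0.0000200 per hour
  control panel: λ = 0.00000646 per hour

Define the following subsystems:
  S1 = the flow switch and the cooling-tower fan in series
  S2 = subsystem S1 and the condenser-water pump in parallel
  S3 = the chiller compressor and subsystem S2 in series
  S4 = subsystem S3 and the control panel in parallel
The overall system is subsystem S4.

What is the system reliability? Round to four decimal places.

0.9888

R(chiller compressor) = exp(−0.0000243 × 8760) = 0.808263
R(flow switch) = exp(−0.00000138 × 8760) = 0.987984
R(cooling-tower fan) = exp(−0.00000989 × 8760) = 0.917010
R(condenser-water pump) = exp(−0.0000200 × 8760) = 0.839289
R(control panel) = exp(−0.00000646 × 8760) = 0.944982
Series (flow switch and cooling-tower fan): 0.987984 × 0.917010 = 0.905991
Parallel ([0.905991] and condenser-water pump): 1 − (1 − 0.905991)(1 − 0.839289) = 0.984892
Series (chiller compressor and [0.984892]): 0.808263 × 0.984892 = 0.796052
Parallel ([0.796052] and control panel): 1 − (1 − 0.796052)(1 − 0.944982) = 0.9888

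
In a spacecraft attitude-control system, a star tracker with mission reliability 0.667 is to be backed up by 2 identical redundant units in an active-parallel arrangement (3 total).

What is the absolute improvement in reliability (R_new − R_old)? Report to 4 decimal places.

R_before = 0.667
R_after = 1 − (1 − 0.667)^3 = 0.9631
ΔR = 0.9631 − 0.667 = 0.2961

0.2961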